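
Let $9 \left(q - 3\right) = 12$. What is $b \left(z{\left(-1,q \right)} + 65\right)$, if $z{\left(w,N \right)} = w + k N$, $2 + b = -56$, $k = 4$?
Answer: $- \frac{14152}{3} \approx -4717.3$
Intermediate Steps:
$b = -58$ ($b = -2 - 56 = -58$)
$q = \frac{13}{3}$ ($q = 3 + \frac{1}{9} \cdot 12 = 3 + \frac{4}{3} = \frac{13}{3} \approx 4.3333$)
$z{\left(w,N \right)} = w + 4 N$
$b \left(z{\left(-1,q \right)} + 65\right) = - 58 \left(\left(-1 + 4 \cdot \frac{13}{3}\right) + 65\right) = - 58 \left(\left(-1 + \frac{52}{3}\right) + 65\right) = - 58 \left(\frac{49}{3} + 65\right) = \left(-58\right) \frac{244}{3} = - \frac{14152}{3}$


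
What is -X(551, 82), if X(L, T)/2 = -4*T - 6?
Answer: 668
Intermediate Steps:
X(L, T) = -12 - 8*T (X(L, T) = 2*(-4*T - 6) = 2*(-6 - 4*T) = -12 - 8*T)
-X(551, 82) = -(-12 - 8*82) = -(-12 - 656) = -1*(-668) = 668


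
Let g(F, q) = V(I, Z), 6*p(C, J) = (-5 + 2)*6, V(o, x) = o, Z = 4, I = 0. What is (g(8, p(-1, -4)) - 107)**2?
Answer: 11449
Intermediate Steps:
p(C, J) = -3 (p(C, J) = ((-5 + 2)*6)/6 = (-3*6)/6 = (1/6)*(-18) = -3)
g(F, q) = 0
(g(8, p(-1, -4)) - 107)**2 = (0 - 107)**2 = (-107)**2 = 11449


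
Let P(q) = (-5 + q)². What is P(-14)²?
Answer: 130321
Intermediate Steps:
P(-14)² = ((-5 - 14)²)² = ((-19)²)² = 361² = 130321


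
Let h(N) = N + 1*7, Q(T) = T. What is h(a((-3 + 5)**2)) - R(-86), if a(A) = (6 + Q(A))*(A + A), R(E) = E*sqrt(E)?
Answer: 87 + 86*I*sqrt(86) ≈ 87.0 + 797.53*I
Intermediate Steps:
R(E) = E**(3/2)
a(A) = 2*A*(6 + A) (a(A) = (6 + A)*(A + A) = (6 + A)*(2*A) = 2*A*(6 + A))
h(N) = 7 + N (h(N) = N + 7 = 7 + N)
h(a((-3 + 5)**2)) - R(-86) = (7 + 2*(-3 + 5)**2*(6 + (-3 + 5)**2)) - (-86)**(3/2) = (7 + 2*2**2*(6 + 2**2)) - (-86)*I*sqrt(86) = (7 + 2*4*(6 + 4)) + 86*I*sqrt(86) = (7 + 2*4*10) + 86*I*sqrt(86) = (7 + 80) + 86*I*sqrt(86) = 87 + 86*I*sqrt(86)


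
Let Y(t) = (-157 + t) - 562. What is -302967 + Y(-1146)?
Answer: -304832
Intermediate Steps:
Y(t) = -719 + t
-302967 + Y(-1146) = -302967 + (-719 - 1146) = -302967 - 1865 = -304832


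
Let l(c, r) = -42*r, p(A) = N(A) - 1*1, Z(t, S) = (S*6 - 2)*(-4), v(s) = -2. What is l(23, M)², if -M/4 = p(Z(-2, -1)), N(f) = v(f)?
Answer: 254016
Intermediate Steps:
N(f) = -2
Z(t, S) = 8 - 24*S (Z(t, S) = (6*S - 2)*(-4) = (-2 + 6*S)*(-4) = 8 - 24*S)
p(A) = -3 (p(A) = -2 - 1*1 = -2 - 1 = -3)
M = 12 (M = -4*(-3) = 12)
l(23, M)² = (-42*12)² = (-504)² = 254016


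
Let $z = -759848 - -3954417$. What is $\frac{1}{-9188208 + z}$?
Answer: $- \frac{1}{5993639} \approx -1.6684 \cdot 10^{-7}$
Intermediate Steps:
$z = 3194569$ ($z = -759848 + 3954417 = 3194569$)
$\frac{1}{-9188208 + z} = \frac{1}{-9188208 + 3194569} = \frac{1}{-5993639} = - \frac{1}{5993639}$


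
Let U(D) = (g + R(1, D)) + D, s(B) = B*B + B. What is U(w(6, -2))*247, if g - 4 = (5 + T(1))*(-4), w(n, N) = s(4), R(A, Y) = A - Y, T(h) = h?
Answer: -4693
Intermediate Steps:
s(B) = B + B² (s(B) = B² + B = B + B²)
w(n, N) = 20 (w(n, N) = 4*(1 + 4) = 4*5 = 20)
g = -20 (g = 4 + (5 + 1)*(-4) = 4 + 6*(-4) = 4 - 24 = -20)
U(D) = -19 (U(D) = (-20 + (1 - D)) + D = (-19 - D) + D = -19)
U(w(6, -2))*247 = -19*247 = -4693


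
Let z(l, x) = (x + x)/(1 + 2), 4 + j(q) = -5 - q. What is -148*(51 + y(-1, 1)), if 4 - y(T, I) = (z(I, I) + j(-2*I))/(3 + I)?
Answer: -25123/3 ≈ -8374.3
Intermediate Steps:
j(q) = -9 - q (j(q) = -4 + (-5 - q) = -9 - q)
z(l, x) = 2*x/3 (z(l, x) = (2*x)/3 = (2*x)*(⅓) = 2*x/3)
y(T, I) = 4 - (-9 + 8*I/3)/(3 + I) (y(T, I) = 4 - (2*I/3 + (-9 - (-2)*I))/(3 + I) = 4 - (2*I/3 + (-9 + 2*I))/(3 + I) = 4 - (-9 + 8*I/3)/(3 + I))
-148*(51 + y(-1, 1)) = -148*(51 + (63 + 4*1)/(3*(3 + 1))) = -148*(51 + (⅓)*(63 + 4)/4) = -148*(51 + (⅓)*(¼)*67) = -148*(51 + 67/12) = -148*679/12 = -25123/3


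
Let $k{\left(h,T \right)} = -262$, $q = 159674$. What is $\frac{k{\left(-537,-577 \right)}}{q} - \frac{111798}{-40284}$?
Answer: $\frac{495574429}{178675206} \approx 2.7736$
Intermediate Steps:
$\frac{k{\left(-537,-577 \right)}}{q} - \frac{111798}{-40284} = - \frac{262}{159674} - \frac{111798}{-40284} = \left(-262\right) \frac{1}{159674} - - \frac{6211}{2238} = - \frac{131}{79837} + \frac{6211}{2238} = \frac{495574429}{178675206}$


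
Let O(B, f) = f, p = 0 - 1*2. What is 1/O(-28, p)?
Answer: -½ ≈ -0.50000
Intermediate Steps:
p = -2 (p = 0 - 2 = -2)
1/O(-28, p) = 1/(-2) = -½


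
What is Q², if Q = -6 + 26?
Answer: 400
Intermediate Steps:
Q = 20
Q² = 20² = 400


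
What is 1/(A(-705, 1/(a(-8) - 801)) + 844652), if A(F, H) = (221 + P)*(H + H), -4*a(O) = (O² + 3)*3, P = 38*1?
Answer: 3405/2876037988 ≈ 1.1839e-6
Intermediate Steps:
P = 38
a(O) = -9/4 - 3*O²/4 (a(O) = -(O² + 3)*3/4 = -(3 + O²)*3/4 = -(9 + 3*O²)/4 = -9/4 - 3*O²/4)
A(F, H) = 518*H (A(F, H) = (221 + 38)*(H + H) = 259*(2*H) = 518*H)
1/(A(-705, 1/(a(-8) - 801)) + 844652) = 1/(518/((-9/4 - ¾*(-8)²) - 801) + 844652) = 1/(518/((-9/4 - ¾*64) - 801) + 844652) = 1/(518/((-9/4 - 48) - 801) + 844652) = 1/(518/(-201/4 - 801) + 844652) = 1/(518/(-3405/4) + 844652) = 1/(518*(-4/3405) + 844652) = 1/(-2072/3405 + 844652) = 1/(2876037988/3405) = 3405/2876037988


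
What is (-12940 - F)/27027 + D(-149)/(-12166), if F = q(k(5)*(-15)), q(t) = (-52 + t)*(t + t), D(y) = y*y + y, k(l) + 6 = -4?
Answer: -7214986/2135133 ≈ -3.3792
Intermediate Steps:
k(l) = -10 (k(l) = -6 - 4 = -10)
D(y) = y + y² (D(y) = y² + y = y + y²)
q(t) = 2*t*(-52 + t) (q(t) = (-52 + t)*(2*t) = 2*t*(-52 + t))
F = 29400 (F = 2*(-10*(-15))*(-52 - 10*(-15)) = 2*150*(-52 + 150) = 2*150*98 = 29400)
(-12940 - F)/27027 + D(-149)/(-12166) = (-12940 - 1*29400)/27027 - 149*(1 - 149)/(-12166) = (-12940 - 29400)*(1/27027) - 149*(-148)*(-1/12166) = -42340*1/27027 + 22052*(-1/12166) = -42340/27027 - 11026/6083 = -7214986/2135133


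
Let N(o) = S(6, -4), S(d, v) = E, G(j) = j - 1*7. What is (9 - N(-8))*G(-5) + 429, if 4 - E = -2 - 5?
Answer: 453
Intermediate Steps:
E = 11 (E = 4 - (-2 - 5) = 4 - 1*(-7) = 4 + 7 = 11)
G(j) = -7 + j (G(j) = j - 7 = -7 + j)
S(d, v) = 11
N(o) = 11
(9 - N(-8))*G(-5) + 429 = (9 - 1*11)*(-7 - 5) + 429 = (9 - 11)*(-12) + 429 = -2*(-12) + 429 = 24 + 429 = 453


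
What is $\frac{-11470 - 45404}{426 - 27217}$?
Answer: $\frac{56874}{26791} \approx 2.1229$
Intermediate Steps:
$\frac{-11470 - 45404}{426 - 27217} = - \frac{56874}{-26791} = \left(-56874\right) \left(- \frac{1}{26791}\right) = \frac{56874}{26791}$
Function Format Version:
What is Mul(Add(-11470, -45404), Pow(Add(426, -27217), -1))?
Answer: Rational(56874, 26791) ≈ 2.1229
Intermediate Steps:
Mul(Add(-11470, -45404), Pow(Add(426, -27217), -1)) = Mul(-56874, Pow(-26791, -1)) = Mul(-56874, Rational(-1, 26791)) = Rational(56874, 26791)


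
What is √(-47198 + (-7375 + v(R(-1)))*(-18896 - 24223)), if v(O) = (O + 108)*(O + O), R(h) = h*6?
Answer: √370733083 ≈ 19254.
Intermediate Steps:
R(h) = 6*h
v(O) = 2*O*(108 + O) (v(O) = (108 + O)*(2*O) = 2*O*(108 + O))
√(-47198 + (-7375 + v(R(-1)))*(-18896 - 24223)) = √(-47198 + (-7375 + 2*(6*(-1))*(108 + 6*(-1)))*(-18896 - 24223)) = √(-47198 + (-7375 + 2*(-6)*(108 - 6))*(-43119)) = √(-47198 + (-7375 + 2*(-6)*102)*(-43119)) = √(-47198 + (-7375 - 1224)*(-43119)) = √(-47198 - 8599*(-43119)) = √(-47198 + 370780281) = √370733083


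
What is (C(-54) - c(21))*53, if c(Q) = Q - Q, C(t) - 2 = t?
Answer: -2756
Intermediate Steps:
C(t) = 2 + t
c(Q) = 0
(C(-54) - c(21))*53 = ((2 - 54) - 1*0)*53 = (-52 + 0)*53 = -52*53 = -2756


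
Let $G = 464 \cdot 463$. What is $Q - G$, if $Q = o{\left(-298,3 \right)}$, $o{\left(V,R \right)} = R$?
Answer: $-214829$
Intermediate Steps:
$Q = 3$
$G = 214832$
$Q - G = 3 - 214832 = -214829$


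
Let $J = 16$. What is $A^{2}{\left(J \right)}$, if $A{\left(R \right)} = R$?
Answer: $256$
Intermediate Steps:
$A^{2}{\left(J \right)} = 16^{2} = 256$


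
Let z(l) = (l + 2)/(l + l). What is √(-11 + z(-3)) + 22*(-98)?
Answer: -2156 + I*√390/6 ≈ -2156.0 + 3.2914*I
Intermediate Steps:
z(l) = (2 + l)/(2*l) (z(l) = (2 + l)/((2*l)) = (2 + l)*(1/(2*l)) = (2 + l)/(2*l))
√(-11 + z(-3)) + 22*(-98) = √(-11 + (½)*(2 - 3)/(-3)) + 22*(-98) = √(-11 + (½)*(-⅓)*(-1)) - 2156 = √(-11 + ⅙) - 2156 = √(-65/6) - 2156 = I*√390/6 - 2156 = -2156 + I*√390/6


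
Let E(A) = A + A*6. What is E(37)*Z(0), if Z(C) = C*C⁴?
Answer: 0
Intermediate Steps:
Z(C) = C⁵
E(A) = 7*A (E(A) = A + 6*A = 7*A)
E(37)*Z(0) = (7*37)*0⁵ = 259*0 = 0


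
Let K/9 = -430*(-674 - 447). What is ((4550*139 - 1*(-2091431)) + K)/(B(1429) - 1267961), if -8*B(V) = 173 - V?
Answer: -7062151/1267804 ≈ -5.5704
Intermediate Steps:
K = 4338270 (K = 9*(-430*(-674 - 447)) = 9*(-430*(-1121)) = 9*482030 = 4338270)
B(V) = -173/8 + V/8 (B(V) = -(173 - V)/8 = -173/8 + V/8)
((4550*139 - 1*(-2091431)) + K)/(B(1429) - 1267961) = ((4550*139 - 1*(-2091431)) + 4338270)/((-173/8 + (1/8)*1429) - 1267961) = ((632450 + 2091431) + 4338270)/((-173/8 + 1429/8) - 1267961) = (2723881 + 4338270)/(157 - 1267961) = 7062151/(-1267804) = 7062151*(-1/1267804) = -7062151/1267804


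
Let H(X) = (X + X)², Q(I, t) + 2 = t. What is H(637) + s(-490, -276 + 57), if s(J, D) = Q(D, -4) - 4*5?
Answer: 1623050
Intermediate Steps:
Q(I, t) = -2 + t
s(J, D) = -26 (s(J, D) = (-2 - 4) - 4*5 = -6 - 20 = -26)
H(X) = 4*X² (H(X) = (2*X)² = 4*X²)
H(637) + s(-490, -276 + 57) = 4*637² - 26 = 4*405769 - 26 = 1623076 - 26 = 1623050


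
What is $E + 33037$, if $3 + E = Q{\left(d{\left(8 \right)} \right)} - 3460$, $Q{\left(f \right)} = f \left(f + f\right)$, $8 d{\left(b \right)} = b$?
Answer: $29576$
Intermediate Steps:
$d{\left(b \right)} = \frac{b}{8}$
$Q{\left(f \right)} = 2 f^{2}$ ($Q{\left(f \right)} = f 2 f = 2 f^{2}$)
$E = -3461$ ($E = -3 - \left(3460 - 2 \left(\frac{1}{8} \cdot 8\right)^{2}\right) = -3 - \left(3460 - 2 \cdot 1^{2}\right) = -3 + \left(2 \cdot 1 - 3460\right) = -3 + \left(2 - 3460\right) = -3 - 3458 = -3461$)
$E + 33037 = -3461 + 33037 = 29576$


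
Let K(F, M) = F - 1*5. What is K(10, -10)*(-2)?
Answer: -10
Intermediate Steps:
K(F, M) = -5 + F (K(F, M) = F - 5 = -5 + F)
K(10, -10)*(-2) = (-5 + 10)*(-2) = 5*(-2) = -10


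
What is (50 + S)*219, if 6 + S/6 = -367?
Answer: -479172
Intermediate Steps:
S = -2238 (S = -36 + 6*(-367) = -36 - 2202 = -2238)
(50 + S)*219 = (50 - 2238)*219 = -2188*219 = -479172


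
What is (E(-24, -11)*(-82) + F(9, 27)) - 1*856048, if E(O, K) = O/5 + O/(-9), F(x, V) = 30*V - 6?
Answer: -12826036/15 ≈ -8.5507e+5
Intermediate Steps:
F(x, V) = -6 + 30*V
E(O, K) = 4*O/45 (E(O, K) = O*(1/5) + O*(-1/9) = O/5 - O/9 = 4*O/45)
(E(-24, -11)*(-82) + F(9, 27)) - 1*856048 = (((4/45)*(-24))*(-82) + (-6 + 30*27)) - 1*856048 = (-32/15*(-82) + (-6 + 810)) - 856048 = (2624/15 + 804) - 856048 = 14684/15 - 856048 = -12826036/15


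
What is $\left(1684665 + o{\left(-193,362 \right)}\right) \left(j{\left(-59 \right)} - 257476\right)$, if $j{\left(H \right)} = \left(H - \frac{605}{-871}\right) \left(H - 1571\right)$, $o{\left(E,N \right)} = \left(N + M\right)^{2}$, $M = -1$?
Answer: $- \frac{256790891168536}{871} \approx -2.9482 \cdot 10^{11}$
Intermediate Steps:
$o{\left(E,N \right)} = \left(-1 + N\right)^{2}$ ($o{\left(E,N \right)} = \left(N - 1\right)^{2} = \left(-1 + N\right)^{2}$)
$j{\left(H \right)} = \left(-1571 + H\right) \left(\frac{605}{871} + H\right)$ ($j{\left(H \right)} = \left(H - - \frac{605}{871}\right) \left(-1571 + H\right) = \left(H + \frac{605}{871}\right) \left(-1571 + H\right) = \left(\frac{605}{871} + H\right) \left(-1571 + H\right) = \left(-1571 + H\right) \left(\frac{605}{871} + H\right)$)
$\left(1684665 + o{\left(-193,362 \right)}\right) \left(j{\left(-59 \right)} - 257476\right) = \left(1684665 + \left(-1 + 362\right)^{2}\right) \left(\left(- \frac{950455}{871} + \left(-59\right)^{2} - - \frac{80696424}{871}\right) - 257476\right) = \left(1684665 + 361^{2}\right) \left(\left(- \frac{950455}{871} + 3481 + \frac{80696424}{871}\right) - 257476\right) = \left(1684665 + 130321\right) \left(\frac{82777920}{871} - 257476\right) = 1814986 \left(- \frac{141483676}{871}\right) = - \frac{256790891168536}{871}$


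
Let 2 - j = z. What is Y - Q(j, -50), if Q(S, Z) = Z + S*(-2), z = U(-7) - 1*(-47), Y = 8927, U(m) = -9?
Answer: 8905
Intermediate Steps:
z = 38 (z = -9 - 1*(-47) = -9 + 47 = 38)
j = -36 (j = 2 - 1*38 = 2 - 38 = -36)
Q(S, Z) = Z - 2*S
Y - Q(j, -50) = 8927 - (-50 - 2*(-36)) = 8927 - (-50 + 72) = 8927 - 1*22 = 8927 - 22 = 8905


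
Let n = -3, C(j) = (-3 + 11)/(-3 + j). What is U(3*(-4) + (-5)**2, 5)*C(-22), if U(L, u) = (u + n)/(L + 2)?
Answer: -16/375 ≈ -0.042667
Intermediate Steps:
C(j) = 8/(-3 + j)
U(L, u) = (-3 + u)/(2 + L) (U(L, u) = (u - 3)/(L + 2) = (-3 + u)/(2 + L))
U(3*(-4) + (-5)**2, 5)*C(-22) = ((-3 + 5)/(2 + (3*(-4) + (-5)**2)))*(8/(-3 - 22)) = (2/(2 + (-12 + 25)))*(8/(-25)) = (2/(2 + 13))*(8*(-1/25)) = (2/15)*(-8/25) = -16/375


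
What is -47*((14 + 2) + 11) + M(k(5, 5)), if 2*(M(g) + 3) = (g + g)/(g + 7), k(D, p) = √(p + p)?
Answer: -49618/39 + 7*√10/39 ≈ -1271.7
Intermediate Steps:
k(D, p) = √2*√p (k(D, p) = √(2*p) = √2*√p)
M(g) = -3 + g/(7 + g) (M(g) = -3 + ((g + g)/(g + 7))/2 = -3 + ((2*g)/(7 + g))/2 = -3 + (2*g/(7 + g))/2 = -3 + g/(7 + g))
-47*((14 + 2) + 11) + M(k(5, 5)) = -47*((14 + 2) + 11) + (-21 - 2*√2*√5)/(7 + √2*√5) = -47*(16 + 11) + (-21 - 2*√10)/(7 + √10) = -47*27 + (-21 - 2*√10)/(7 + √10) = -1269 + (-21 - 2*√10)/(7 + √10)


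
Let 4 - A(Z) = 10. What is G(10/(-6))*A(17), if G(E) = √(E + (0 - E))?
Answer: 0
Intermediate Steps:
A(Z) = -6 (A(Z) = 4 - 1*10 = 4 - 10 = -6)
G(E) = 0 (G(E) = √(E - E) = √0 = 0)
G(10/(-6))*A(17) = 0*(-6) = 0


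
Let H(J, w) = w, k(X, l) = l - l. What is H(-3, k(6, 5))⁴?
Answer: 0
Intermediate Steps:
k(X, l) = 0
H(-3, k(6, 5))⁴ = 0⁴ = 0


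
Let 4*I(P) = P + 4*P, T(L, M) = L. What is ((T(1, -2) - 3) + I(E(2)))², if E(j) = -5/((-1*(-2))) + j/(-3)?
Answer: 20449/576 ≈ 35.502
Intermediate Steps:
E(j) = -5/2 - j/3 (E(j) = -5/2 + j*(-⅓) = -5*½ - j/3 = -5/2 - j/3)
I(P) = 5*P/4 (I(P) = (P + 4*P)/4 = (5*P)/4 = 5*P/4)
((T(1, -2) - 3) + I(E(2)))² = ((1 - 3) + 5*(-5/2 - ⅓*2)/4)² = ((1 - 1*3) + 5*(-5/2 - ⅔)/4)² = ((1 - 3) + (5/4)*(-19/6))² = (-2 - 95/24)² = (-143/24)² = 20449/576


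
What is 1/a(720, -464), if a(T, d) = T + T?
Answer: 1/1440 ≈ 0.00069444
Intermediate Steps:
a(T, d) = 2*T
1/a(720, -464) = 1/(2*720) = 1/1440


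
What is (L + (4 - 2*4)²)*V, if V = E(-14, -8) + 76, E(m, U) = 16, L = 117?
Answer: 12236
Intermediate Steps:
V = 92 (V = 16 + 76 = 92)
(L + (4 - 2*4)²)*V = (117 + (4 - 2*4)²)*92 = (117 + (4 - 8)²)*92 = (117 + (-4)²)*92 = (117 + 16)*92 = 133*92 = 12236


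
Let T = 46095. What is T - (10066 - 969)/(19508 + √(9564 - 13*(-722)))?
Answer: 8770478687777/190271557 + 45485*√758/380543114 ≈ 46095.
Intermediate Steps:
T - (10066 - 969)/(19508 + √(9564 - 13*(-722))) = 46095 - (10066 - 969)/(19508 + √(9564 - 13*(-722))) = 46095 - 9097/(19508 + √(9564 + 9386)) = 46095 - 9097/(19508 + √18950) = 46095 - 9097/(19508 + 5*√758)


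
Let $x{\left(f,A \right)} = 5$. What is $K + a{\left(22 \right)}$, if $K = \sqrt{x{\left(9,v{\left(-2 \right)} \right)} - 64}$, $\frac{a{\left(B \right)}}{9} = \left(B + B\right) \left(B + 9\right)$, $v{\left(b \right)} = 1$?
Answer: $12276 + i \sqrt{59} \approx 12276.0 + 7.6811 i$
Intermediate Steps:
$a{\left(B \right)} = 18 B \left(9 + B\right)$ ($a{\left(B \right)} = 9 \left(B + B\right) \left(B + 9\right) = 9 \cdot 2 B \left(9 + B\right) = 18 B \left(9 + B\right)$)
$K = i \sqrt{59}$ ($K = \sqrt{5 - 64} = \sqrt{-59} = i \sqrt{59} \approx 7.6811 i$)
$K + a{\left(22 \right)} = i \sqrt{59} + 18 \cdot 22 \left(9 + 22\right) = i \sqrt{59} + 18 \cdot 22 \cdot 31 = i \sqrt{59} + 12276 = 12276 + i \sqrt{59}$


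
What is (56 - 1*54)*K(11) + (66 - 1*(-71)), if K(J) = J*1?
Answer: 159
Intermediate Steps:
K(J) = J
(56 - 1*54)*K(11) + (66 - 1*(-71)) = (56 - 1*54)*11 + (66 - 1*(-71)) = (56 - 54)*11 + (66 + 71) = 2*11 + 137 = 22 + 137 = 159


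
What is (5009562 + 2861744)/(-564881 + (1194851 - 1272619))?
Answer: -7871306/642649 ≈ -12.248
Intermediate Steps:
(5009562 + 2861744)/(-564881 + (1194851 - 1272619)) = 7871306/(-564881 - 77768) = 7871306/(-642649) = 7871306*(-1/642649) = -7871306/642649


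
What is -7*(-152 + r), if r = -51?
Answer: 1421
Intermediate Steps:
-7*(-152 + r) = -7*(-152 - 51) = -7*(-203) = 1421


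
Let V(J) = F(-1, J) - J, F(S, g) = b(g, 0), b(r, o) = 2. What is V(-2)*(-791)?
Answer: -3164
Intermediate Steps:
F(S, g) = 2
V(J) = 2 - J
V(-2)*(-791) = (2 - 1*(-2))*(-791) = (2 + 2)*(-791) = 4*(-791) = -3164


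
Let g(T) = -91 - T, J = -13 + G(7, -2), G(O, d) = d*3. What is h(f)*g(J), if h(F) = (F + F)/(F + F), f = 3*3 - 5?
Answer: -72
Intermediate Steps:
G(O, d) = 3*d
f = 4 (f = 9 - 5 = 4)
J = -19 (J = -13 + 3*(-2) = -13 - 6 = -19)
h(F) = 1 (h(F) = (2*F)/((2*F)) = (2*F)*(1/(2*F)) = 1)
h(f)*g(J) = 1*(-91 - 1*(-19)) = 1*(-91 + 19) = 1*(-72) = -72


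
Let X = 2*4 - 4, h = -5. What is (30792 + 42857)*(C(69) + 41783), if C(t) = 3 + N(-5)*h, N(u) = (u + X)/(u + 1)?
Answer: 12309620211/4 ≈ 3.0774e+9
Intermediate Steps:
X = 4 (X = 8 - 4 = 4)
N(u) = (4 + u)/(1 + u) (N(u) = (u + 4)/(u + 1) = (4 + u)/(1 + u))
C(t) = 7/4 (C(t) = 3 + ((4 - 5)/(1 - 5))*(-5) = 3 + (-1/(-4))*(-5) = 3 - 1/4*(-1)*(-5) = 3 + (1/4)*(-5) = 3 - 5/4 = 7/4)
(30792 + 42857)*(C(69) + 41783) = (30792 + 42857)*(7/4 + 41783) = 73649*(167139/4) = 12309620211/4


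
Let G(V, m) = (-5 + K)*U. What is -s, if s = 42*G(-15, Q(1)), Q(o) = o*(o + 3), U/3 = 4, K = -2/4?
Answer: 2772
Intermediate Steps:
K = -1/2 (K = -2*1/4 = -1/2 ≈ -0.50000)
U = 12 (U = 3*4 = 12)
Q(o) = o*(3 + o)
G(V, m) = -66 (G(V, m) = (-5 - 1/2)*12 = -11/2*12 = -66)
s = -2772 (s = 42*(-66) = -2772)
-s = -1*(-2772) = 2772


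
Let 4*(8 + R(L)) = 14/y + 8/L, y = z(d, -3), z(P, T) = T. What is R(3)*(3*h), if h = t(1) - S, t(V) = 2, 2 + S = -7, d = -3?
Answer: -561/2 ≈ -280.50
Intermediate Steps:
S = -9 (S = -2 - 7 = -9)
y = -3
h = 11 (h = 2 - 1*(-9) = 2 + 9 = 11)
R(L) = -55/6 + 2/L (R(L) = -8 + (14/(-3) + 8/L)/4 = -8 + (14*(-1/3) + 8/L)/4 = -8 + (-14/3 + 8/L)/4 = -8 + (-7/6 + 2/L) = -55/6 + 2/L)
R(3)*(3*h) = (-55/6 + 2/3)*(3*11) = (-55/6 + 2*(1/3))*33 = (-55/6 + 2/3)*33 = -17/2*33 = -561/2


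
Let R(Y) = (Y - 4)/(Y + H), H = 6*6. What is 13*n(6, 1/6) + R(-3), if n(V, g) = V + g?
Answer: 1759/22 ≈ 79.955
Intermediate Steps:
H = 36
R(Y) = (-4 + Y)/(36 + Y) (R(Y) = (Y - 4)/(Y + 36) = (-4 + Y)/(36 + Y))
13*n(6, 1/6) + R(-3) = 13*(6 + 1/6) + (-4 - 3)/(36 - 3) = 13*(6 + 1/6) - 7/33 = 13*(37/6) + (1/33)*(-7) = 481/6 - 7/33 = 1759/22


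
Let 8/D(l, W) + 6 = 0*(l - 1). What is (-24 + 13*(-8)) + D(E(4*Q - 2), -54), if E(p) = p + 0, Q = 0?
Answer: -388/3 ≈ -129.33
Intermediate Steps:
E(p) = p
D(l, W) = -4/3 (D(l, W) = 8/(-6 + 0*(l - 1)) = 8/(-6 + 0*(-1 + l)) = 8/(-6 + 0) = 8/(-6) = 8*(-1/6) = -4/3)
(-24 + 13*(-8)) + D(E(4*Q - 2), -54) = (-24 + 13*(-8)) - 4/3 = (-24 - 104) - 4/3 = -128 - 4/3 = -388/3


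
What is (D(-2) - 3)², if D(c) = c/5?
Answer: 289/25 ≈ 11.560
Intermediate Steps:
D(c) = c/5 (D(c) = c*(⅕) = c/5)
(D(-2) - 3)² = ((⅕)*(-2) - 3)² = (-⅖ - 3)² = (-17/5)² = 289/25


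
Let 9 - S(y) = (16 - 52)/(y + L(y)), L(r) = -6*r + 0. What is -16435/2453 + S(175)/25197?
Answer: -120776459686/18027403625 ≈ -6.6996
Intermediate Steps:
L(r) = -6*r
S(y) = 9 - 36/(5*y) (S(y) = 9 - (16 - 52)/(y - 6*y) = 9 - (-36)/((-5*y)) = 9 - (-36)*(-1/(5*y)) = 9 - 36/(5*y))
-16435/2453 + S(175)/25197 = -16435/2453 + (9 - 36/5/175)/25197 = -16435*1/2453 + (9 - 36/5*1/175)*(1/25197) = -16435/2453 + (9 - 36/875)*(1/25197) = -16435/2453 + (7839/875)*(1/25197) = -16435/2453 + 2613/7349125 = -120776459686/18027403625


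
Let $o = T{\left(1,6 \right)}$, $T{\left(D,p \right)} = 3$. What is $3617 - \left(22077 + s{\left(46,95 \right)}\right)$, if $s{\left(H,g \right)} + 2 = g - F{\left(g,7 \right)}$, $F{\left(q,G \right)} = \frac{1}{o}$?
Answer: $- \frac{55658}{3} \approx -18553.0$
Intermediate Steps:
$o = 3$
$F{\left(q,G \right)} = \frac{1}{3}$
$s{\left(H,g \right)} = - \frac{7}{3} + g$ ($s{\left(H,g \right)} = -2 + \left(g - \frac{1}{3}\right) = -2 + \left(- \frac{1}{3} + g\right) = - \frac{7}{3} + g$)
$3617 - \left(22077 + s{\left(46,95 \right)}\right) = 3617 - \left(22077 + \left(- \frac{7}{3} + 95\right)\right) = 3617 - \left(22077 + \frac{278}{3}\right) = 3617 - \frac{66509}{3} = - \frac{55658}{3}$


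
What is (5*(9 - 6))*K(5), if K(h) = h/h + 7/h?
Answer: 36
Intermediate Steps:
K(h) = 1 + 7/h
(5*(9 - 6))*K(5) = (5*(9 - 6))*((7 + 5)/5) = (5*3)*((⅕)*12) = 15*(12/5) = 36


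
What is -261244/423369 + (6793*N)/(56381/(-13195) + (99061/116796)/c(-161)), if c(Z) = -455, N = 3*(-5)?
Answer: 1899459356723995232/79689513596103 ≈ 23836.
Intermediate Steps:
N = -15
-261244/423369 + (6793*N)/(56381/(-13195) + (99061/116796)/c(-161)) = -261244/423369 + (6793*(-15))/(56381/(-13195) + (99061/116796)/(-455)) = -261244*1/423369 - 101895/(56381*(-1/13195) + (99061*(1/116796))*(-1/455)) = -261244/423369 - 101895/(-4337/1015 + (99061/116796)*(-1/455)) = -261244/423369 - 101895/(-4337/1015 - 99061/53142180) = -261244/423369 - 101895/(-188227087/44032092) = -261244/423369 - 101895*(-44032092/188227087) = -261244/423369 + 4486650014340/188227087 = 1899459356723995232/79689513596103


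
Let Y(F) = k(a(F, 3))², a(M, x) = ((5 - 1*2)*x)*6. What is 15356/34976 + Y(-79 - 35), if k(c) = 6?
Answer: 318623/8744 ≈ 36.439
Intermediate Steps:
a(M, x) = 18*x (a(M, x) = ((5 - 2)*x)*6 = (3*x)*6 = 18*x)
Y(F) = 36 (Y(F) = 6² = 36)
15356/34976 + Y(-79 - 35) = 15356/34976 + 36 = 15356*(1/34976) + 36 = 3839/8744 + 36 = 318623/8744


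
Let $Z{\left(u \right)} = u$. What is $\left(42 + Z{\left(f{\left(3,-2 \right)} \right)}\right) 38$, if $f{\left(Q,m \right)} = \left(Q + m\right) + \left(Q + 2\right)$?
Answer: $1824$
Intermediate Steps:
$f{\left(Q,m \right)} = 2 + m + 2 Q$ ($f{\left(Q,m \right)} = \left(Q + m\right) + \left(2 + Q\right) = 2 + m + 2 Q$)
$\left(42 + Z{\left(f{\left(3,-2 \right)} \right)}\right) 38 = \left(42 + \left(2 - 2 + 2 \cdot 3\right)\right) 38 = \left(42 + \left(2 - 2 + 6\right)\right) 38 = \left(42 + 6\right) 38 = 48 \cdot 38 = 1824$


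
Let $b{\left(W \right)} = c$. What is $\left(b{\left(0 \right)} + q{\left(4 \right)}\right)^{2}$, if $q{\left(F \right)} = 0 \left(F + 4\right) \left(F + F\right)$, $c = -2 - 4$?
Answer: $36$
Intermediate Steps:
$c = -6$
$b{\left(W \right)} = -6$
$q{\left(F \right)} = 0$ ($q{\left(F \right)} = 0 \left(4 + F\right) 2 F = 0 \cdot 2 F \left(4 + F\right) = 0$)
$\left(b{\left(0 \right)} + q{\left(4 \right)}\right)^{2} = \left(-6 + 0\right)^{2} = \left(-6\right)^{2} = 36$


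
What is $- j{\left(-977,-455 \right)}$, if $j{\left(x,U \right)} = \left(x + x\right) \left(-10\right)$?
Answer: $-19540$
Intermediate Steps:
$j{\left(x,U \right)} = - 20 x$ ($j{\left(x,U \right)} = 2 x \left(-10\right) = - 20 x$)
$- j{\left(-977,-455 \right)} = - \left(-20\right) \left(-977\right) = \left(-1\right) 19540 = -19540$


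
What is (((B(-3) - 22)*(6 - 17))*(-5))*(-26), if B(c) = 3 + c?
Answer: 31460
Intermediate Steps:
(((B(-3) - 22)*(6 - 17))*(-5))*(-26) = ((((3 - 3) - 22)*(6 - 17))*(-5))*(-26) = (((0 - 22)*(-11))*(-5))*(-26) = (-22*(-11)*(-5))*(-26) = (242*(-5))*(-26) = -1210*(-26) = 31460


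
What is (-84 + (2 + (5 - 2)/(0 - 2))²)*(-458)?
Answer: 76715/2 ≈ 38358.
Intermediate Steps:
(-84 + (2 + (5 - 2)/(0 - 2))²)*(-458) = (-84 + (2 + 3/(-2))²)*(-458) = (-84 + (2 + 3*(-½))²)*(-458) = (-84 + (2 - 3/2)²)*(-458) = (-84 + (½)²)*(-458) = (-84 + ¼)*(-458) = -335/4*(-458) = 76715/2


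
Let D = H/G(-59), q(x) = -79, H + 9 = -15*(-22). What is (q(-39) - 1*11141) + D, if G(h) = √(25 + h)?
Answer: -11220 - 321*I*√34/34 ≈ -11220.0 - 55.051*I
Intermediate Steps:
H = 321 (H = -9 - 15*(-22) = -9 + 330 = 321)
D = -321*I*√34/34 (D = 321/(√(25 - 59)) = 321/(√(-34)) = 321/((I*√34)) = 321*(-I*√34/34) = -321*I*√34/34 ≈ -55.051*I)
(q(-39) - 1*11141) + D = (-79 - 1*11141) - 321*I*√34/34 = (-79 - 11141) - 321*I*√34/34 = -11220 - 321*I*√34/34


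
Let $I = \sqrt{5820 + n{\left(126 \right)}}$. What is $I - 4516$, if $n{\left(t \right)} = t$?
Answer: $-4516 + \sqrt{5946} \approx -4438.9$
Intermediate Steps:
$I = \sqrt{5946}$ ($I = \sqrt{5820 + 126} = \sqrt{5946} \approx 77.11$)
$I - 4516 = \sqrt{5946} - 4516 = -4516 + \sqrt{5946}$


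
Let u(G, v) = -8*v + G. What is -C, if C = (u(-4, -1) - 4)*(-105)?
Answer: 0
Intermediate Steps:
u(G, v) = G - 8*v
C = 0 (C = ((-4 - 8*(-1)) - 4)*(-105) = ((-4 + 8) - 4)*(-105) = (4 - 4)*(-105) = 0*(-105) = 0)
-C = -1*0 = 0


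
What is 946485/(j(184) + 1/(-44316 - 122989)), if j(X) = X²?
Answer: 1954958925/69929359 ≈ 27.956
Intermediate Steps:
946485/(j(184) + 1/(-44316 - 122989)) = 946485/(184² + 1/(-44316 - 122989)) = 946485/(33856 + 1/(-167305)) = 946485/(33856 - 1/167305) = 946485/(5664278079/167305) = 946485*(167305/5664278079) = 1954958925/69929359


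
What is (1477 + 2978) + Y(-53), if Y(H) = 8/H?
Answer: 236107/53 ≈ 4454.9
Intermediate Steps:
(1477 + 2978) + Y(-53) = (1477 + 2978) + 8/(-53) = 4455 + 8*(-1/53) = 4455 - 8/53 = 236107/53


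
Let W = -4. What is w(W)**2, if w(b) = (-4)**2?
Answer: 256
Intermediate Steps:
w(b) = 16
w(W)**2 = 16**2 = 256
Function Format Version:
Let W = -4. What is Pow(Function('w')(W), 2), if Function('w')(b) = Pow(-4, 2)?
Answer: 256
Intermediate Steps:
Function('w')(b) = 16
Pow(Function('w')(W), 2) = Pow(16, 2) = 256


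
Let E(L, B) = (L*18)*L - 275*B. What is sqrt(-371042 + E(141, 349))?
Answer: I*sqrt(109159) ≈ 330.39*I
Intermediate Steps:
E(L, B) = -275*B + 18*L**2 (E(L, B) = (18*L)*L - 275*B = 18*L**2 - 275*B = -275*B + 18*L**2)
sqrt(-371042 + E(141, 349)) = sqrt(-371042 + (-275*349 + 18*141**2)) = sqrt(-371042 + (-95975 + 18*19881)) = sqrt(-371042 + (-95975 + 357858)) = sqrt(-371042 + 261883) = sqrt(-109159) = I*sqrt(109159)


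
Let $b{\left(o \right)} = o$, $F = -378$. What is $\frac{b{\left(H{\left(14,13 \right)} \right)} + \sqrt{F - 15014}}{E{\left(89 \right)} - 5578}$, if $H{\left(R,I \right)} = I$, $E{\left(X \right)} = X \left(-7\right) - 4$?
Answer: $- \frac{13}{6205} - \frac{4 i \sqrt{962}}{6205} \approx -0.0020951 - 0.019994 i$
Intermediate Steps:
$E{\left(X \right)} = -4 - 7 X$ ($E{\left(X \right)} = - 7 X - 4 = -4 - 7 X$)
$\frac{b{\left(H{\left(14,13 \right)} \right)} + \sqrt{F - 15014}}{E{\left(89 \right)} - 5578} = \frac{13 + \sqrt{-378 - 15014}}{\left(-4 - 623\right) - 5578} = \frac{13 + \sqrt{-15392}}{\left(-4 - 623\right) - 5578} = \frac{13 + 4 i \sqrt{962}}{-627 - 5578} = \frac{13 + 4 i \sqrt{962}}{-6205} = \left(13 + 4 i \sqrt{962}\right) \left(- \frac{1}{6205}\right) = - \frac{13}{6205} - \frac{4 i \sqrt{962}}{6205}$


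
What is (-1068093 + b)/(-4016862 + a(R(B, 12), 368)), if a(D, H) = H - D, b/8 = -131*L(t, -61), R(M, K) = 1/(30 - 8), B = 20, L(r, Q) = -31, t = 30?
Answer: 22783310/88362869 ≈ 0.25784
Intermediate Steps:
R(M, K) = 1/22
b = 32488 (b = 8*(-131*(-31)) = 8*4061 = 32488)
(-1068093 + b)/(-4016862 + a(R(B, 12), 368)) = (-1068093 + 32488)/(-4016862 + (368 - 1*1/22)) = -1035605/(-4016862 + (368 - 1/22)) = -1035605/(-4016862 + 8095/22) = -1035605/(-88362869/22) = -1035605*(-22/88362869) = 22783310/88362869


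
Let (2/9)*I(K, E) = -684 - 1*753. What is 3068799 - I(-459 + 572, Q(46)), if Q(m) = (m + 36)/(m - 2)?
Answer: 6150531/2 ≈ 3.0753e+6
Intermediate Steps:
Q(m) = (36 + m)/(-2 + m)
I(K, E) = -12933/2 (I(K, E) = 9*(-684 - 1*753)/2 = 9*(-684 - 753)/2 = (9/2)*(-1437) = -12933/2)
3068799 - I(-459 + 572, Q(46)) = 3068799 - 1*(-12933/2) = 3068799 + 12933/2 = 6150531/2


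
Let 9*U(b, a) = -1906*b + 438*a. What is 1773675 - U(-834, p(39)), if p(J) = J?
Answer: 4785463/3 ≈ 1.5952e+6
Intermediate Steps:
U(b, a) = -1906*b/9 + 146*a/3 (U(b, a) = (-1906*b + 438*a)/9 = -1906*b/9 + 146*a/3)
1773675 - U(-834, p(39)) = 1773675 - (-1906/9*(-834) + (146/3)*39) = 1773675 - (529868/3 + 1898) = 1773675 - 1*535562/3 = 1773675 - 535562/3 = 4785463/3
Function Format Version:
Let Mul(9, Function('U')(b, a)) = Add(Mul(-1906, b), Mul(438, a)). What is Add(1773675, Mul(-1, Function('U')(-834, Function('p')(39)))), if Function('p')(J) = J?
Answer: Rational(4785463, 3) ≈ 1.5952e+6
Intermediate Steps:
Function('U')(b, a) = Add(Mul(Rational(-1906, 9), b), Mul(Rational(146, 3), a)) (Function('U')(b, a) = Mul(Rational(1, 9), Add(Mul(-1906, b), Mul(438, a))) = Add(Mul(Rational(-1906, 9), b), Mul(Rational(146, 3), a)))
Add(1773675, Mul(-1, Function('U')(-834, Function('p')(39)))) = Add(1773675, Mul(-1, Add(Mul(Rational(-1906, 9), -834), Mul(Rational(146, 3), 39)))) = Add(1773675, Mul(-1, Add(Rational(529868, 3), 1898))) = Add(1773675, Mul(-1, Rational(535562, 3))) = Add(1773675, Rational(-535562, 3)) = Rational(4785463, 3)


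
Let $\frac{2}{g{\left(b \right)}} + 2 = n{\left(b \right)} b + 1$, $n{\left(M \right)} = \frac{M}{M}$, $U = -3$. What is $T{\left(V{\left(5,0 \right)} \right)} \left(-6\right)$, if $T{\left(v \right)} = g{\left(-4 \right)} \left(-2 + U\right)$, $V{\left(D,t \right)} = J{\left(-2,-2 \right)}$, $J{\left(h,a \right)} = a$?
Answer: $-12$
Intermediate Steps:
$V{\left(D,t \right)} = -2$
$n{\left(M \right)} = 1$
$g{\left(b \right)} = \frac{2}{-1 + b}$ ($g{\left(b \right)} = \frac{2}{-2 + \left(1 b + 1\right)} = \frac{2}{-2 + \left(b + 1\right)} = \frac{2}{-2 + \left(1 + b\right)} = \frac{2}{-1 + b}$)
$T{\left(v \right)} = 2$ ($T{\left(v \right)} = \frac{2}{-1 - 4} \left(-2 - 3\right) = \frac{2}{-5} \left(-5\right) = 2 \left(- \frac{1}{5}\right) \left(-5\right) = \left(- \frac{2}{5}\right) \left(-5\right) = 2$)
$T{\left(V{\left(5,0 \right)} \right)} \left(-6\right) = 2 \left(-6\right) = -12$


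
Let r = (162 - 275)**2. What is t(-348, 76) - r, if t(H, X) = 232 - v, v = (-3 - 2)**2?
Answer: -12562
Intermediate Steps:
v = 25 (v = (-5)**2 = 25)
t(H, X) = 207 (t(H, X) = 232 - 1*25 = 232 - 25 = 207)
r = 12769 (r = (-113)**2 = 12769)
t(-348, 76) - r = 207 - 1*12769 = 207 - 12769 = -12562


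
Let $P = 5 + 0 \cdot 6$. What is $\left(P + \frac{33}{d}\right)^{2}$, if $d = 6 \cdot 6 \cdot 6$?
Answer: $\frac{137641}{5184} \approx 26.551$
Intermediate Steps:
$d = 216$ ($d = 36 \cdot 6 = 216$)
$P = 5$ ($P = 5 + 0 = 5$)
$\left(P + \frac{33}{d}\right)^{2} = \left(5 + \frac{33}{216}\right)^{2} = \left(5 + 33 \cdot \frac{1}{216}\right)^{2} = \left(5 + \frac{11}{72}\right)^{2} = \left(\frac{371}{72}\right)^{2} = \frac{137641}{5184}$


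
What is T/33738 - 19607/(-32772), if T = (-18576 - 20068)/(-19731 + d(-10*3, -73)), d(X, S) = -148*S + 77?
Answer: 487962499189/815425530300 ≈ 0.59841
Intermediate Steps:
d(X, S) = 77 - 148*S
T = 19322/4425 (T = (-18576 - 20068)/(-19731 + (77 - 148*(-73))) = -38644/(-19731 + (77 + 10804)) = -38644/(-19731 + 10881) = -38644/(-8850) = -38644*(-1/8850) = 19322/4425 ≈ 4.3666)
T/33738 - 19607/(-32772) = (19322/4425)/33738 - 19607/(-32772) = (19322/4425)*(1/33738) - 19607*(-1/32772) = 9661/74645325 + 19607/32772 = 487962499189/815425530300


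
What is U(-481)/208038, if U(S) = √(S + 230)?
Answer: I*√251/208038 ≈ 7.6154e-5*I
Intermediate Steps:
U(S) = √(230 + S)
U(-481)/208038 = √(230 - 481)/208038 = √(-251)*(1/208038) = (I*√251)*(1/208038) = I*√251/208038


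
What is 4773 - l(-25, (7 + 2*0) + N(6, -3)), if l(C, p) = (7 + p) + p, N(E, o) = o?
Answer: 4758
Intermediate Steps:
l(C, p) = 7 + 2*p
4773 - l(-25, (7 + 2*0) + N(6, -3)) = 4773 - (7 + 2*((7 + 2*0) - 3)) = 4773 - (7 + 2*((7 + 0) - 3)) = 4773 - (7 + 2*(7 - 3)) = 4773 - (7 + 2*4) = 4773 - (7 + 8) = 4773 - 1*15 = 4773 - 15 = 4758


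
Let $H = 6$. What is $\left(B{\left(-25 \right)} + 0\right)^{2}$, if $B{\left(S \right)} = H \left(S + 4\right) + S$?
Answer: $22801$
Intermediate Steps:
$B{\left(S \right)} = 24 + 7 S$ ($B{\left(S \right)} = 6 \left(S + 4\right) + S = 6 \left(4 + S\right) + S = \left(24 + 6 S\right) + S = 24 + 7 S$)
$\left(B{\left(-25 \right)} + 0\right)^{2} = \left(\left(24 + 7 \left(-25\right)\right) + 0\right)^{2} = \left(\left(24 - 175\right) + 0\right)^{2} = \left(-151 + 0\right)^{2} = \left(-151\right)^{2} = 22801$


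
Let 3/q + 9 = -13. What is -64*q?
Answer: 96/11 ≈ 8.7273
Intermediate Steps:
q = -3/22 (q = 3/(-9 - 13) = 3/(-22) = 3*(-1/22) = -3/22 ≈ -0.13636)
-64*q = -64*(-3/22) = 96/11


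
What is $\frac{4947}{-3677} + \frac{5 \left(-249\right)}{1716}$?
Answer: $- \frac{4355639}{2103244} \approx -2.0709$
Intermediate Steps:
$\frac{4947}{-3677} + \frac{5 \left(-249\right)}{1716} = 4947 \left(- \frac{1}{3677}\right) - \frac{415}{572} = - \frac{4947}{3677} - \frac{415}{572} = - \frac{4355639}{2103244}$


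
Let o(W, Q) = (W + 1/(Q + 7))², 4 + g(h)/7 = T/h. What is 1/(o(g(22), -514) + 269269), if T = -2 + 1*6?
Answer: 31102929/8397276155662 ≈ 3.7039e-6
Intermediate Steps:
T = 4 (T = -2 + 6 = 4)
g(h) = -28 + 28/h (g(h) = -28 + 7*(4/h) = -28 + 28/h)
o(W, Q) = (W + 1/(7 + Q))²
1/(o(g(22), -514) + 269269) = 1/((1 + 7*(-28 + 28/22) - 514*(-28 + 28/22))²/(7 - 514)² + 269269) = 1/((1 + 7*(-28 + 28*(1/22)) - 514*(-28 + 28*(1/22)))²/(-507)² + 269269) = 1/((1 + 7*(-28 + 14/11) - 514*(-28 + 14/11))²/257049 + 269269) = 1/((1 + 7*(-294/11) - 514*(-294/11))²/257049 + 269269) = 1/((1 - 2058/11 + 151116/11)²/257049 + 269269) = 1/((149069/11)²/257049 + 269269) = 1/((1/257049)*(22221566761/121) + 269269) = 1/(22221566761/31102929 + 269269) = 1/(8397276155662/31102929) = 31102929/8397276155662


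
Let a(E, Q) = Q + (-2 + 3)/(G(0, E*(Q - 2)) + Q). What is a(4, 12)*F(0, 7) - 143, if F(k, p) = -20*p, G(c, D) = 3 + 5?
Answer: -1830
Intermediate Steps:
G(c, D) = 8
F(k, p) = -20*p
a(E, Q) = Q + 1/(8 + Q) (a(E, Q) = Q + (-2 + 3)/(8 + Q) = Q + 1/(8 + Q))
a(4, 12)*F(0, 7) - 143 = ((1 + 12² + 8*12)/(8 + 12))*(-20*7) - 143 = ((1 + 144 + 96)/20)*(-140) - 143 = ((1/20)*241)*(-140) - 143 = (241/20)*(-140) - 143 = -1687 - 143 = -1830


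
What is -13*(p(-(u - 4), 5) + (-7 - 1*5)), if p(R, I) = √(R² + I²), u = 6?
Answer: 156 - 13*√29 ≈ 85.993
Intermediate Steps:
p(R, I) = √(I² + R²)
-13*(p(-(u - 4), 5) + (-7 - 1*5)) = -13*(√(5² + (-(6 - 4))²) + (-7 - 1*5)) = -13*(√(25 + (-1*2)²) + (-7 - 5)) = -13*(√(25 + (-2)²) - 12) = -13*(√(25 + 4) - 12) = -13*(√29 - 12) = -13*(-12 + √29) = 156 - 13*√29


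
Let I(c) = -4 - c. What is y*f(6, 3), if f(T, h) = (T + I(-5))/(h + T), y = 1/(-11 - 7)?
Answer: -7/162 ≈ -0.043210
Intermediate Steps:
y = -1/18 (y = 1/(-18) = -1/18 ≈ -0.055556)
f(T, h) = (1 + T)/(T + h) (f(T, h) = (T + (-4 - 1*(-5)))/(h + T) = (T + (-4 + 5))/(T + h) = (T + 1)/(T + h) = (1 + T)/(T + h))
y*f(6, 3) = -(1 + 6)/(18*(6 + 3)) = -7/(18*9) = -7/162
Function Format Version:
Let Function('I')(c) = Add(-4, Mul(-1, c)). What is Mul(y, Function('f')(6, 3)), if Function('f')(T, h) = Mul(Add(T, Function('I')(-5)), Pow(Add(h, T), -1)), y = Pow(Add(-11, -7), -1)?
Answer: Rational(-7, 162) ≈ -0.043210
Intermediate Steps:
y = Rational(-1, 18) (y = Pow(-18, -1) = Rational(-1, 18) ≈ -0.055556)
Function('f')(T, h) = Mul(Pow(Add(T, h), -1), Add(1, T)) (Function('f')(T, h) = Mul(Add(T, Add(-4, Mul(-1, -5))), Pow(Add(h, T), -1)) = Mul(Add(T, Add(-4, 5)), Pow(Add(T, h), -1)) = Mul(Add(T, 1), Pow(Add(T, h), -1)) = Mul(Add(1, T), Pow(Add(T, h), -1)) = Mul(Pow(Add(T, h), -1), Add(1, T)))
Mul(y, Function('f')(6, 3)) = Mul(Rational(-1, 18), Mul(Pow(Add(6, 3), -1), Add(1, 6))) = Mul(Rational(-1, 18), Mul(Pow(9, -1), 7)) = Mul(Rational(-1, 18), Mul(Rational(1, 9), 7)) = Mul(Rational(-1, 18), Rational(7, 9)) = Rational(-7, 162)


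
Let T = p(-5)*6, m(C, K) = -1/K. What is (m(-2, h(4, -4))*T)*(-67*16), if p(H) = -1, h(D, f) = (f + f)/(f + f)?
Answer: -6432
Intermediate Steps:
h(D, f) = 1 (h(D, f) = (2*f)/((2*f)) = (2*f)*(1/(2*f)) = 1)
T = -6 (T = -1*6 = -6)
(m(-2, h(4, -4))*T)*(-67*16) = (-1/1*(-6))*(-67*16) = (-1*1*(-6))*(-1072) = -1*(-6)*(-1072) = 6*(-1072) = -6432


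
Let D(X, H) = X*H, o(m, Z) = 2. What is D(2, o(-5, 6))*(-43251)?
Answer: -173004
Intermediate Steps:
D(X, H) = H*X
D(2, o(-5, 6))*(-43251) = (2*2)*(-43251) = 4*(-43251) = -173004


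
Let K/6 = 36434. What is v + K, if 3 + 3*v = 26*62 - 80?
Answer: 657341/3 ≈ 2.1911e+5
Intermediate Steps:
K = 218604 (K = 6*36434 = 218604)
v = 1529/3 (v = -1 + (26*62 - 80)/3 = -1 + (1612 - 80)/3 = -1 + (⅓)*1532 = -1 + 1532/3 = 1529/3 ≈ 509.67)
v + K = 1529/3 + 218604 = 657341/3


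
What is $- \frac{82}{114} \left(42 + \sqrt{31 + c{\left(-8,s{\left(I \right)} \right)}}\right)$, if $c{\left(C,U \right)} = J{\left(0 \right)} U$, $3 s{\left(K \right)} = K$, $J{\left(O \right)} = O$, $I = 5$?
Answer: $- \frac{574}{19} - \frac{41 \sqrt{31}}{57} \approx -34.215$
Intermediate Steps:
$s{\left(K \right)} = \frac{K}{3}$
$c{\left(C,U \right)} = 0$ ($c{\left(C,U \right)} = 0 U = 0$)
$- \frac{82}{114} \left(42 + \sqrt{31 + c{\left(-8,s{\left(I \right)} \right)}}\right) = - \frac{82}{114} \left(42 + \sqrt{31 + 0}\right) = \left(-82\right) \frac{1}{114} \left(42 + \sqrt{31}\right) = - \frac{41 \left(42 + \sqrt{31}\right)}{57} = - \frac{574}{19} - \frac{41 \sqrt{31}}{57}$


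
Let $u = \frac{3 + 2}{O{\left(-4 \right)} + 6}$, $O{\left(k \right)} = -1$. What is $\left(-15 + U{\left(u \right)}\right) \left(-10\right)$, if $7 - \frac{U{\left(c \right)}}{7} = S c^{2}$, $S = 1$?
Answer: $-270$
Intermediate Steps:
$u = 1$ ($u = \frac{3 + 2}{-1 + 6} = \frac{5}{5} = 5 \cdot \frac{1}{5} = 1$)
$U{\left(c \right)} = 49 - 7 c^{2}$ ($U{\left(c \right)} = 49 - 7 \cdot 1 c^{2} = 49 - 7 c^{2}$)
$\left(-15 + U{\left(u \right)}\right) \left(-10\right) = \left(-15 + \left(49 - 7 \cdot 1^{2}\right)\right) \left(-10\right) = \left(-15 + \left(49 - 7\right)\right) \left(-10\right) = \left(-15 + 42\right) \left(-10\right) = 27 \left(-10\right) = -270$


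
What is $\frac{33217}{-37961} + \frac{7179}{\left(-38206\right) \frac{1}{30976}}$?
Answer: $- \frac{603065082089}{103595569} \approx -5821.3$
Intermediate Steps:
$\frac{33217}{-37961} + \frac{7179}{\left(-38206\right) \frac{1}{30976}} = 33217 \left(- \frac{1}{37961}\right) + \frac{7179}{\left(-38206\right) \frac{1}{30976}} = - \frac{33217}{37961} + \frac{7179}{- \frac{19103}{15488}} = - \frac{33217}{37961} + 7179 \left(- \frac{15488}{19103}\right) = - \frac{33217}{37961} - \frac{111188352}{19103} = - \frac{603065082089}{103595569}$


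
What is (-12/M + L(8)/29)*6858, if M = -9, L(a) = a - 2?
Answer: 306324/29 ≈ 10563.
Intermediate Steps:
L(a) = -2 + a
(-12/M + L(8)/29)*6858 = (-12/(-9) + (-2 + 8)/29)*6858 = (-12*(-⅑) + 6*(1/29))*6858 = (4/3 + 6/29)*6858 = (134/87)*6858 = 306324/29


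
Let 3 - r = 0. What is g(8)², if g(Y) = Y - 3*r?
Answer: 1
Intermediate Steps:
r = 3 (r = 3 - 1*0 = 3 + 0 = 3)
g(Y) = -9 + Y (g(Y) = Y - 3*3 = Y - 9 = -9 + Y)
g(8)² = (-9 + 8)² = (-1)² = 1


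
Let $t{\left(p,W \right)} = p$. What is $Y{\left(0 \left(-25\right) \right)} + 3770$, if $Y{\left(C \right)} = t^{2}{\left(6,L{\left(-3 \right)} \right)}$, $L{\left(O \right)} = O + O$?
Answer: $3806$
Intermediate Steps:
$L{\left(O \right)} = 2 O$
$Y{\left(C \right)} = 36$ ($Y{\left(C \right)} = 6^{2} = 36$)
$Y{\left(0 \left(-25\right) \right)} + 3770 = 36 + 3770 = 3806$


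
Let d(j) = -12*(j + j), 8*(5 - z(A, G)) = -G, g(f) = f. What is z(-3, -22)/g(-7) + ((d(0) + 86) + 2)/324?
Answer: -113/2268 ≈ -0.049824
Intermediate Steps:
z(A, G) = 5 + G/8 (z(A, G) = 5 - (-1)*G/8 = 5 + G/8)
d(j) = -24*j
z(-3, -22)/g(-7) + ((d(0) + 86) + 2)/324 = (5 + (⅛)*(-22))/(-7) + ((-24*0 + 86) + 2)/324 = (5 - 11/4)*(-⅐) + ((0 + 86) + 2)*(1/324) = (9/4)*(-⅐) + (86 + 2)*(1/324) = -9/28 + 88*(1/324) = -9/28 + 22/81 = -113/2268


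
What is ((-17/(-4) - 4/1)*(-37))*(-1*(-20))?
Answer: -185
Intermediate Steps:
((-17/(-4) - 4/1)*(-37))*(-1*(-20)) = ((-17*(-¼) - 4*1)*(-37))*20 = ((17/4 - 4)*(-37))*20 = ((¼)*(-37))*20 = -37/4*20 = -185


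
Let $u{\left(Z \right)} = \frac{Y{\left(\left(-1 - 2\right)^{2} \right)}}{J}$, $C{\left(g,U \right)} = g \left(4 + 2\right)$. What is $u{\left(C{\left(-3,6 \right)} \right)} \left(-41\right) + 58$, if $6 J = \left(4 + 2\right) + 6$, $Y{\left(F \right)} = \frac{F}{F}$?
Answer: $\frac{75}{2} \approx 37.5$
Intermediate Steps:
$Y{\left(F \right)} = 1$
$C{\left(g,U \right)} = 6 g$ ($C{\left(g,U \right)} = g 6 = 6 g$)
$J = 2$ ($J = \frac{\left(4 + 2\right) + 6}{6} = \frac{6 + 6}{6} = \frac{1}{6} \cdot 12 = 2$)
$u{\left(Z \right)} = \frac{1}{2}$ ($u{\left(Z \right)} = 1 \cdot \frac{1}{2} = \frac{1}{2}$)
$u{\left(C{\left(-3,6 \right)} \right)} \left(-41\right) + 58 = \frac{1}{2} \left(-41\right) + 58 = - \frac{41}{2} + 58 = \frac{75}{2}$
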